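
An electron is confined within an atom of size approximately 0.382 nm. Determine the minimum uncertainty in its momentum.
1.380 × 10^-25 kg·m/s

Using the Heisenberg uncertainty principle:
ΔxΔp ≥ ℏ/2

With Δx ≈ L = 3.820e-10 m (the confinement size):
Δp_min = ℏ/(2Δx)
Δp_min = (1.055e-34 J·s) / (2 × 3.820e-10 m)
Δp_min = 1.380e-25 kg·m/s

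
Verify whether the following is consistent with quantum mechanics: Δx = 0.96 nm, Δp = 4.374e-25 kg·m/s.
Yes, it satisfies the uncertainty principle.

Calculate the product ΔxΔp:
ΔxΔp = (9.600e-10 m) × (4.374e-25 kg·m/s)
ΔxΔp = 4.199e-34 J·s

Compare to the minimum allowed value ℏ/2:
ℏ/2 = 5.273e-35 J·s

Since ΔxΔp = 4.199e-34 J·s ≥ 5.273e-35 J·s = ℏ/2,
the measurement satisfies the uncertainty principle.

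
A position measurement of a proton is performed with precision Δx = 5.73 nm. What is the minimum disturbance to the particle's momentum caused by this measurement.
9.202 × 10^-27 kg·m/s

The uncertainty principle implies that measuring position disturbs momentum:
ΔxΔp ≥ ℏ/2

When we measure position with precision Δx, we necessarily introduce a momentum uncertainty:
Δp ≥ ℏ/(2Δx)
Δp_min = (1.055e-34 J·s) / (2 × 5.730e-09 m)
Δp_min = 9.202e-27 kg·m/s

The more precisely we measure position, the greater the momentum disturbance.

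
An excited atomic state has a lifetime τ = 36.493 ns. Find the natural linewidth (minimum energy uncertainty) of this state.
9.018 neV

Using the energy-time uncertainty principle:
ΔEΔt ≥ ℏ/2

The lifetime τ represents the time uncertainty Δt.
The natural linewidth (minimum energy uncertainty) is:

ΔE = ℏ/(2τ)
ΔE = (1.055e-34 J·s) / (2 × 3.649e-08 s)
ΔE = 1.445e-27 J = 9.018 neV

This natural linewidth limits the precision of spectroscopic measurements.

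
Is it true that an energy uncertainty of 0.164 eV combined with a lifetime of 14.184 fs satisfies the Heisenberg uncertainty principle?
Yes, it satisfies the uncertainty relation.

Calculate the product ΔEΔt:
ΔE = 0.164 eV = 2.628e-20 J
ΔEΔt = (2.628e-20 J) × (1.418e-14 s)
ΔEΔt = 3.727e-34 J·s

Compare to the minimum allowed value ℏ/2:
ℏ/2 = 5.273e-35 J·s

Since ΔEΔt = 3.727e-34 J·s ≥ 5.273e-35 J·s = ℏ/2,
this satisfies the uncertainty relation.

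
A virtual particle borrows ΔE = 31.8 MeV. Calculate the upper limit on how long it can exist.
10.349 ys

Using the energy-time uncertainty principle:
ΔEΔt ≥ ℏ/2

For a virtual particle borrowing energy ΔE, the maximum lifetime is:
Δt_max = ℏ/(2ΔE)

Converting energy:
ΔE = 31.8 MeV = 5.095e-12 J

Δt_max = (1.055e-34 J·s) / (2 × 5.095e-12 J)
Δt_max = 1.035e-23 s = 10.349 ys

Virtual particles with higher borrowed energy exist for shorter times.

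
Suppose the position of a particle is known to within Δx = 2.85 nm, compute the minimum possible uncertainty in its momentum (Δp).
1.850 × 10^-26 kg·m/s

Using the Heisenberg uncertainty principle:
ΔxΔp ≥ ℏ/2

The minimum uncertainty in momentum is:
Δp_min = ℏ/(2Δx)
Δp_min = (1.055e-34 J·s) / (2 × 2.850e-09 m)
Δp_min = 1.850e-26 kg·m/s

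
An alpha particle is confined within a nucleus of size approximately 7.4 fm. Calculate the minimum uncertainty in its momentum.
7.125 × 10^-21 kg·m/s

Using the Heisenberg uncertainty principle:
ΔxΔp ≥ ℏ/2

With Δx ≈ L = 7.400e-15 m (the confinement size):
Δp_min = ℏ/(2Δx)
Δp_min = (1.055e-34 J·s) / (2 × 7.400e-15 m)
Δp_min = 7.125e-21 kg·m/s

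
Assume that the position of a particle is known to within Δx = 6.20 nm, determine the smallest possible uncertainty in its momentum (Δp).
8.505 × 10^-27 kg·m/s

Using the Heisenberg uncertainty principle:
ΔxΔp ≥ ℏ/2

The minimum uncertainty in momentum is:
Δp_min = ℏ/(2Δx)
Δp_min = (1.055e-34 J·s) / (2 × 6.200e-09 m)
Δp_min = 8.505e-27 kg·m/s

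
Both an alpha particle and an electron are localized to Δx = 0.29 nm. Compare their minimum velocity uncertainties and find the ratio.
The electron has the larger minimum velocity uncertainty, by a ratio of 7294.3.

For both particles, Δp_min = ℏ/(2Δx) = 1.818e-25 kg·m/s (same for both).

The velocity uncertainty is Δv = Δp/m:
- alpha particle: Δv = 1.818e-25 / 6.645e-27 = 2.736e+01 m/s = 27.364 m/s
- electron: Δv = 1.818e-25 / 9.109e-31 = 1.996e+05 m/s = 199.599 km/s

Ratio: 1.996e+05 / 2.736e+01 = 7294.3

The lighter particle has larger velocity uncertainty because Δv ∝ 1/m.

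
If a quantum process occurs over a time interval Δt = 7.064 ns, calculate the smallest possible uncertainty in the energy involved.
46.589 neV

Using the energy-time uncertainty principle:
ΔEΔt ≥ ℏ/2

The minimum uncertainty in energy is:
ΔE_min = ℏ/(2Δt)
ΔE_min = (1.055e-34 J·s) / (2 × 7.064e-09 s)
ΔE_min = 7.464e-27 J = 46.589 neV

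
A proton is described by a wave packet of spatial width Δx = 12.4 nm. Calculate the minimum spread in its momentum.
4.252 × 10^-27 kg·m/s

For a wave packet, the spatial width Δx and momentum spread Δp are related by the uncertainty principle:
ΔxΔp ≥ ℏ/2

The minimum momentum spread is:
Δp_min = ℏ/(2Δx)
Δp_min = (1.055e-34 J·s) / (2 × 1.240e-08 m)
Δp_min = 4.252e-27 kg·m/s

A wave packet cannot have both a well-defined position and well-defined momentum.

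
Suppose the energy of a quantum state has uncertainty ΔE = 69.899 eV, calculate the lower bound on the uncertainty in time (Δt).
4.708 as

Using the energy-time uncertainty principle:
ΔEΔt ≥ ℏ/2

The minimum uncertainty in time is:
Δt_min = ℏ/(2ΔE)
Δt_min = (1.055e-34 J·s) / (2 × 1.120e-17 J)
Δt_min = 4.708e-18 s = 4.708 as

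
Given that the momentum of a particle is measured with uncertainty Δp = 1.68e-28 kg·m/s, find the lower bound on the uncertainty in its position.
313.861 nm

Using the Heisenberg uncertainty principle:
ΔxΔp ≥ ℏ/2

The minimum uncertainty in position is:
Δx_min = ℏ/(2Δp)
Δx_min = (1.055e-34 J·s) / (2 × 1.680e-28 kg·m/s)
Δx_min = 3.139e-07 m = 313.861 nm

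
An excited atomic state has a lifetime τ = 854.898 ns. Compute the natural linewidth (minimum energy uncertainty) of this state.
384.965 peV

Using the energy-time uncertainty principle:
ΔEΔt ≥ ℏ/2

The lifetime τ represents the time uncertainty Δt.
The natural linewidth (minimum energy uncertainty) is:

ΔE = ℏ/(2τ)
ΔE = (1.055e-34 J·s) / (2 × 8.549e-07 s)
ΔE = 6.168e-29 J = 384.965 peV

This natural linewidth limits the precision of spectroscopic measurements.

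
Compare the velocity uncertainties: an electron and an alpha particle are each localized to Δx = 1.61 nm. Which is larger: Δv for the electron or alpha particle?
The electron has the larger minimum velocity uncertainty, by a ratio of 7294.3.

For both particles, Δp_min = ℏ/(2Δx) = 3.275e-26 kg·m/s (same for both).

The velocity uncertainty is Δv = Δp/m:
- electron: Δv = 3.275e-26 / 9.109e-31 = 3.595e+04 m/s = 35.953 km/s
- alpha particle: Δv = 3.275e-26 / 6.645e-27 = 4.929e+00 m/s = 4.929 m/s

Ratio: 3.595e+04 / 4.929e+00 = 7294.3

The lighter particle has larger velocity uncertainty because Δv ∝ 1/m.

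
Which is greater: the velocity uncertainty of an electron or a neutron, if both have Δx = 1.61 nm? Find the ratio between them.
The electron has the larger minimum velocity uncertainty, by a ratio of 1838.7.

For both particles, Δp_min = ℏ/(2Δx) = 3.275e-26 kg·m/s (same for both).

The velocity uncertainty is Δv = Δp/m:
- electron: Δv = 3.275e-26 / 9.109e-31 = 3.595e+04 m/s = 35.953 km/s
- neutron: Δv = 3.275e-26 / 1.675e-27 = 1.955e+01 m/s = 19.553 m/s

Ratio: 3.595e+04 / 1.955e+01 = 1838.7

The lighter particle has larger velocity uncertainty because Δv ∝ 1/m.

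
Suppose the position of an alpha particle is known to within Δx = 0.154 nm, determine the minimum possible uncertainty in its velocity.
51.529 m/s

Using the Heisenberg uncertainty principle and Δp = mΔv:
ΔxΔp ≥ ℏ/2
Δx(mΔv) ≥ ℏ/2

The minimum uncertainty in velocity is:
Δv_min = ℏ/(2mΔx)
Δv_min = (1.055e-34 J·s) / (2 × 6.645e-27 kg × 1.540e-10 m)
Δv_min = 5.153e+01 m/s = 51.529 m/s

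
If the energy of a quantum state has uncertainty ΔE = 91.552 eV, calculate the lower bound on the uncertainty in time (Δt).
3.595 as

Using the energy-time uncertainty principle:
ΔEΔt ≥ ℏ/2

The minimum uncertainty in time is:
Δt_min = ℏ/(2ΔE)
Δt_min = (1.055e-34 J·s) / (2 × 1.467e-17 J)
Δt_min = 3.595e-18 s = 3.595 as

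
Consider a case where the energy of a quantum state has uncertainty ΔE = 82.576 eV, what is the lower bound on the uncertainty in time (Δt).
3.985 as

Using the energy-time uncertainty principle:
ΔEΔt ≥ ℏ/2

The minimum uncertainty in time is:
Δt_min = ℏ/(2ΔE)
Δt_min = (1.055e-34 J·s) / (2 × 1.323e-17 J)
Δt_min = 3.985e-18 s = 3.985 as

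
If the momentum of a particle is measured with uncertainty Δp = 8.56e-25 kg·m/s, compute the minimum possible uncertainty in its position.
61.599 pm

Using the Heisenberg uncertainty principle:
ΔxΔp ≥ ℏ/2

The minimum uncertainty in position is:
Δx_min = ℏ/(2Δp)
Δx_min = (1.055e-34 J·s) / (2 × 8.560e-25 kg·m/s)
Δx_min = 6.160e-11 m = 61.599 pm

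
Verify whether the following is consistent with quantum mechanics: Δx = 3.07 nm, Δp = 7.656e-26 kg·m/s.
Yes, it satisfies the uncertainty principle.

Calculate the product ΔxΔp:
ΔxΔp = (3.070e-09 m) × (7.656e-26 kg·m/s)
ΔxΔp = 2.350e-34 J·s

Compare to the minimum allowed value ℏ/2:
ℏ/2 = 5.273e-35 J·s

Since ΔxΔp = 2.350e-34 J·s ≥ 5.273e-35 J·s = ℏ/2,
the measurement satisfies the uncertainty principle.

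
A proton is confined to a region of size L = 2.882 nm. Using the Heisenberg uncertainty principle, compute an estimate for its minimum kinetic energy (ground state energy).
624.549 neV

Using the uncertainty principle to estimate ground state energy:

1. The position uncertainty is approximately the confinement size:
   Δx ≈ L = 2.882e-09 m

2. From ΔxΔp ≥ ℏ/2, the minimum momentum uncertainty is:
   Δp ≈ ℏ/(2L) = 1.830e-26 kg·m/s

3. The kinetic energy is approximately:
   KE ≈ (Δp)²/(2m) = (1.830e-26)²/(2 × 1.673e-27 kg)
   KE ≈ 1.001e-25 J = 624.549 neV

This is an order-of-magnitude estimate of the ground state energy.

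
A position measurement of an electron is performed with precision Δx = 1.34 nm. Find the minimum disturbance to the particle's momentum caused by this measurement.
3.935 × 10^-26 kg·m/s

The uncertainty principle implies that measuring position disturbs momentum:
ΔxΔp ≥ ℏ/2

When we measure position with precision Δx, we necessarily introduce a momentum uncertainty:
Δp ≥ ℏ/(2Δx)
Δp_min = (1.055e-34 J·s) / (2 × 1.340e-09 m)
Δp_min = 3.935e-26 kg·m/s

The more precisely we measure position, the greater the momentum disturbance.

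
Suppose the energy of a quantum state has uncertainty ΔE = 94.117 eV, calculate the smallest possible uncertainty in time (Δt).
3.497 as

Using the energy-time uncertainty principle:
ΔEΔt ≥ ℏ/2

The minimum uncertainty in time is:
Δt_min = ℏ/(2ΔE)
Δt_min = (1.055e-34 J·s) / (2 × 1.508e-17 J)
Δt_min = 3.497e-18 s = 3.497 as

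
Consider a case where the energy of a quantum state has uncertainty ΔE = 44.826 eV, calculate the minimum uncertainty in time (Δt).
7.342 as

Using the energy-time uncertainty principle:
ΔEΔt ≥ ℏ/2

The minimum uncertainty in time is:
Δt_min = ℏ/(2ΔE)
Δt_min = (1.055e-34 J·s) / (2 × 7.182e-18 J)
Δt_min = 7.342e-18 s = 7.342 as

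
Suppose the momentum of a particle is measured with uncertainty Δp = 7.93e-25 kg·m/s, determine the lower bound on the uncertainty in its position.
66.493 pm

Using the Heisenberg uncertainty principle:
ΔxΔp ≥ ℏ/2

The minimum uncertainty in position is:
Δx_min = ℏ/(2Δp)
Δx_min = (1.055e-34 J·s) / (2 × 7.930e-25 kg·m/s)
Δx_min = 6.649e-11 m = 66.493 pm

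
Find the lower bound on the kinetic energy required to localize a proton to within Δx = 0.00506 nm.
202.606 meV

Localizing a particle requires giving it sufficient momentum uncertainty:

1. From uncertainty principle: Δp ≥ ℏ/(2Δx)
   Δp_min = (1.055e-34 J·s) / (2 × 5.060e-12 m)
   Δp_min = 1.042e-23 kg·m/s

2. This momentum uncertainty corresponds to kinetic energy:
   KE ≈ (Δp)²/(2m) = (1.042e-23)²/(2 × 1.673e-27 kg)
   KE = 3.246e-20 J = 202.606 meV

Tighter localization requires more energy.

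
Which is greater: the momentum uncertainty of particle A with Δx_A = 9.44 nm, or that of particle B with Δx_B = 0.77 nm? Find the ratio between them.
Particle B has the larger minimum momentum uncertainty, by a factor of 12.26.

For each particle, the minimum momentum uncertainty is Δp_min = ℏ/(2Δx):

Particle A: Δp_A = ℏ/(2×9.440e-09 m) = 5.586e-27 kg·m/s
Particle B: Δp_B = ℏ/(2×7.700e-10 m) = 6.848e-26 kg·m/s

Ratio: Δp_B/Δp_A = 12.26

Since Δp_min ∝ 1/Δx, the particle with smaller position uncertainty (B) has larger momentum uncertainty.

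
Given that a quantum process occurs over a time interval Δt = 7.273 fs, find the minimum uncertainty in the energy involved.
45.250 meV

Using the energy-time uncertainty principle:
ΔEΔt ≥ ℏ/2

The minimum uncertainty in energy is:
ΔE_min = ℏ/(2Δt)
ΔE_min = (1.055e-34 J·s) / (2 × 7.273e-15 s)
ΔE_min = 7.250e-21 J = 45.250 meV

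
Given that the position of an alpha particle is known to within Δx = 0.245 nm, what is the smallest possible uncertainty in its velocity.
32.390 m/s

Using the Heisenberg uncertainty principle and Δp = mΔv:
ΔxΔp ≥ ℏ/2
Δx(mΔv) ≥ ℏ/2

The minimum uncertainty in velocity is:
Δv_min = ℏ/(2mΔx)
Δv_min = (1.055e-34 J·s) / (2 × 6.645e-27 kg × 2.450e-10 m)
Δv_min = 3.239e+01 m/s = 32.390 m/s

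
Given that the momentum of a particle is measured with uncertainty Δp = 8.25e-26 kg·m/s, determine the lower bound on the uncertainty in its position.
639.134 pm

Using the Heisenberg uncertainty principle:
ΔxΔp ≥ ℏ/2

The minimum uncertainty in position is:
Δx_min = ℏ/(2Δp)
Δx_min = (1.055e-34 J·s) / (2 × 8.250e-26 kg·m/s)
Δx_min = 6.391e-10 m = 639.134 pm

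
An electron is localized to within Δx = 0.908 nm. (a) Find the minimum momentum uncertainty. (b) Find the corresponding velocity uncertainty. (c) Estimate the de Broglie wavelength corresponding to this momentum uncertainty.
(a) Δp_min = 5.807 × 10^-26 kg·m/s
(b) Δv_min = 63.749 km/s
(c) λ_dB = 11.410 nm

Step-by-step:

(a) From the uncertainty principle:
Δp_min = ℏ/(2Δx) = (1.055e-34 J·s)/(2 × 9.080e-10 m) = 5.807e-26 kg·m/s

(b) The velocity uncertainty:
Δv = Δp/m = (5.807e-26 kg·m/s)/(9.109e-31 kg) = 6.375e+04 m/s = 63.749 km/s

(c) The de Broglie wavelength for this momentum:
λ = h/p = (6.626e-34 J·s)/(5.807e-26 kg·m/s) = 1.141e-08 m = 11.410 nm

Note: The de Broglie wavelength is comparable to the localization size, as expected from wave-particle duality.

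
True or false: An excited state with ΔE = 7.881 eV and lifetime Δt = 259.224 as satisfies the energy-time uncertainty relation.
Yes, it satisfies the uncertainty relation.

Calculate the product ΔEΔt:
ΔE = 7.881 eV = 1.263e-18 J
ΔEΔt = (1.263e-18 J) × (2.592e-16 s)
ΔEΔt = 3.273e-34 J·s

Compare to the minimum allowed value ℏ/2:
ℏ/2 = 5.273e-35 J·s

Since ΔEΔt = 3.273e-34 J·s ≥ 5.273e-35 J·s = ℏ/2,
this satisfies the uncertainty relation.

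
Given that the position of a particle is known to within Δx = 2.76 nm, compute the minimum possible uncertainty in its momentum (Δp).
1.910 × 10^-26 kg·m/s

Using the Heisenberg uncertainty principle:
ΔxΔp ≥ ℏ/2

The minimum uncertainty in momentum is:
Δp_min = ℏ/(2Δx)
Δp_min = (1.055e-34 J·s) / (2 × 2.760e-09 m)
Δp_min = 1.910e-26 kg·m/s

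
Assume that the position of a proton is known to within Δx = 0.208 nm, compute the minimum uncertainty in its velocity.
151.560 m/s

Using the Heisenberg uncertainty principle and Δp = mΔv:
ΔxΔp ≥ ℏ/2
Δx(mΔv) ≥ ℏ/2

The minimum uncertainty in velocity is:
Δv_min = ℏ/(2mΔx)
Δv_min = (1.055e-34 J·s) / (2 × 1.673e-27 kg × 2.080e-10 m)
Δv_min = 1.516e+02 m/s = 151.560 m/s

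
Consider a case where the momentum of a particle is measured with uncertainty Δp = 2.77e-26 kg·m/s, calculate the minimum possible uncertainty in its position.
1.904 nm

Using the Heisenberg uncertainty principle:
ΔxΔp ≥ ℏ/2

The minimum uncertainty in position is:
Δx_min = ℏ/(2Δp)
Δx_min = (1.055e-34 J·s) / (2 × 2.770e-26 kg·m/s)
Δx_min = 1.904e-09 m = 1.904 nm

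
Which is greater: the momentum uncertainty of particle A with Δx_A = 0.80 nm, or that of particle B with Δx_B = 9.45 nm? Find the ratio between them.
Particle A has the larger minimum momentum uncertainty, by a factor of 11.81.

For each particle, the minimum momentum uncertainty is Δp_min = ℏ/(2Δx):

Particle A: Δp_A = ℏ/(2×8.000e-10 m) = 6.591e-26 kg·m/s
Particle B: Δp_B = ℏ/(2×9.450e-09 m) = 5.580e-27 kg·m/s

Ratio: Δp_A/Δp_B = 11.81

Since Δp_min ∝ 1/Δx, the particle with smaller position uncertainty (A) has larger momentum uncertainty.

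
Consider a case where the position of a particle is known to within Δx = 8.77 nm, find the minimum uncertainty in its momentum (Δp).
6.012 × 10^-27 kg·m/s

Using the Heisenberg uncertainty principle:
ΔxΔp ≥ ℏ/2

The minimum uncertainty in momentum is:
Δp_min = ℏ/(2Δx)
Δp_min = (1.055e-34 J·s) / (2 × 8.770e-09 m)
Δp_min = 6.012e-27 kg·m/s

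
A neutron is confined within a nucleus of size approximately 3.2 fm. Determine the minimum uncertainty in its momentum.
1.648 × 10^-20 kg·m/s

Using the Heisenberg uncertainty principle:
ΔxΔp ≥ ℏ/2

With Δx ≈ L = 3.200e-15 m (the confinement size):
Δp_min = ℏ/(2Δx)
Δp_min = (1.055e-34 J·s) / (2 × 3.200e-15 m)
Δp_min = 1.648e-20 kg·m/s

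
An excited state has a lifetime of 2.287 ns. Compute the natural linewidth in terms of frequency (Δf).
34.796 MHz

Using the energy-time uncertainty principle and E = hf:
ΔEΔt ≥ ℏ/2
hΔf·Δt ≥ ℏ/2

The minimum frequency uncertainty is:
Δf = ℏ/(2hτ) = 1/(4πτ)
Δf = 1/(4π × 2.287e-09 s)
Δf = 3.480e+07 Hz = 34.796 MHz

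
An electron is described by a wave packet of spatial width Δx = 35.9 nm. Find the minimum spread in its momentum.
1.469 × 10^-27 kg·m/s

For a wave packet, the spatial width Δx and momentum spread Δp are related by the uncertainty principle:
ΔxΔp ≥ ℏ/2

The minimum momentum spread is:
Δp_min = ℏ/(2Δx)
Δp_min = (1.055e-34 J·s) / (2 × 3.590e-08 m)
Δp_min = 1.469e-27 kg·m/s

A wave packet cannot have both a well-defined position and well-defined momentum.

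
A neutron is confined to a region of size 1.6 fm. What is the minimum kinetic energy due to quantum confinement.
2.024 MeV

Using the uncertainty principle:

1. Position uncertainty: Δx ≈ 1.600e-15 m
2. Minimum momentum uncertainty: Δp = ℏ/(2Δx) = 3.296e-20 kg·m/s
3. Minimum kinetic energy:
   KE = (Δp)²/(2m) = (3.296e-20)²/(2 × 1.675e-27 kg)
   KE = 3.242e-13 J = 2.024 MeV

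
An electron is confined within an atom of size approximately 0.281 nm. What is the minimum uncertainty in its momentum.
1.876 × 10^-25 kg·m/s

Using the Heisenberg uncertainty principle:
ΔxΔp ≥ ℏ/2

With Δx ≈ L = 2.810e-10 m (the confinement size):
Δp_min = ℏ/(2Δx)
Δp_min = (1.055e-34 J·s) / (2 × 2.810e-10 m)
Δp_min = 1.876e-25 kg·m/s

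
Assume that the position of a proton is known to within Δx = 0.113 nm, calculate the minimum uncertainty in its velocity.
278.978 m/s

Using the Heisenberg uncertainty principle and Δp = mΔv:
ΔxΔp ≥ ℏ/2
Δx(mΔv) ≥ ℏ/2

The minimum uncertainty in velocity is:
Δv_min = ℏ/(2mΔx)
Δv_min = (1.055e-34 J·s) / (2 × 1.673e-27 kg × 1.130e-10 m)
Δv_min = 2.790e+02 m/s = 278.978 m/s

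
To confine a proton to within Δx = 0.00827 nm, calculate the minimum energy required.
75.848 meV

Localizing a particle requires giving it sufficient momentum uncertainty:

1. From uncertainty principle: Δp ≥ ℏ/(2Δx)
   Δp_min = (1.055e-34 J·s) / (2 × 8.270e-12 m)
   Δp_min = 6.376e-24 kg·m/s

2. This momentum uncertainty corresponds to kinetic energy:
   KE ≈ (Δp)²/(2m) = (6.376e-24)²/(2 × 1.673e-27 kg)
   KE = 1.215e-20 J = 75.848 meV

Tighter localization requires more energy.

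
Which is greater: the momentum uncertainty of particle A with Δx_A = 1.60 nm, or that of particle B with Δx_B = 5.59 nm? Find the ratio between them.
Particle A has the larger minimum momentum uncertainty, by a factor of 3.49.

For each particle, the minimum momentum uncertainty is Δp_min = ℏ/(2Δx):

Particle A: Δp_A = ℏ/(2×1.600e-09 m) = 3.296e-26 kg·m/s
Particle B: Δp_B = ℏ/(2×5.590e-09 m) = 9.433e-27 kg·m/s

Ratio: Δp_A/Δp_B = 3.49

Since Δp_min ∝ 1/Δx, the particle with smaller position uncertainty (A) has larger momentum uncertainty.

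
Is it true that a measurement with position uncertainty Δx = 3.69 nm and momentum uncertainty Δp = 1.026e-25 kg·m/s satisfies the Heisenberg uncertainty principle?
Yes, it satisfies the uncertainty principle.

Calculate the product ΔxΔp:
ΔxΔp = (3.690e-09 m) × (1.026e-25 kg·m/s)
ΔxΔp = 3.786e-34 J·s

Compare to the minimum allowed value ℏ/2:
ℏ/2 = 5.273e-35 J·s

Since ΔxΔp = 3.786e-34 J·s ≥ 5.273e-35 J·s = ℏ/2,
the measurement satisfies the uncertainty principle.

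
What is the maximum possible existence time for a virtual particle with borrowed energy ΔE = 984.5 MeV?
3.343 × 10^-25 s

Using the energy-time uncertainty principle:
ΔEΔt ≥ ℏ/2

For a virtual particle borrowing energy ΔE, the maximum lifetime is:
Δt_max = ℏ/(2ΔE)

Converting energy:
ΔE = 984.5 MeV = 1.577e-10 J

Δt_max = (1.055e-34 J·s) / (2 × 1.577e-10 J)
Δt_max = 3.343e-25 s = 3.343 × 10^-25 s

Virtual particles with higher borrowed energy exist for shorter times.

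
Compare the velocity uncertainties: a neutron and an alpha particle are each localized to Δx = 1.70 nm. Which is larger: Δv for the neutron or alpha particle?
The neutron has the larger minimum velocity uncertainty, by a ratio of 4.0.

For both particles, Δp_min = ℏ/(2Δx) = 3.102e-26 kg·m/s (same for both).

The velocity uncertainty is Δv = Δp/m:
- neutron: Δv = 3.102e-26 / 1.675e-27 = 1.852e+01 m/s = 18.518 m/s
- alpha particle: Δv = 3.102e-26 / 6.645e-27 = 4.668e+00 m/s = 4.668 m/s

Ratio: 1.852e+01 / 4.668e+00 = 4.0

The lighter particle has larger velocity uncertainty because Δv ∝ 1/m.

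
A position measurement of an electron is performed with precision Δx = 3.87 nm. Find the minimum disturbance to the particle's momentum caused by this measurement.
1.362 × 10^-26 kg·m/s

The uncertainty principle implies that measuring position disturbs momentum:
ΔxΔp ≥ ℏ/2

When we measure position with precision Δx, we necessarily introduce a momentum uncertainty:
Δp ≥ ℏ/(2Δx)
Δp_min = (1.055e-34 J·s) / (2 × 3.870e-09 m)
Δp_min = 1.362e-26 kg·m/s

The more precisely we measure position, the greater the momentum disturbance.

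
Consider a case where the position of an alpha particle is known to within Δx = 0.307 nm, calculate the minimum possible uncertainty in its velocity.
25.848 m/s

Using the Heisenberg uncertainty principle and Δp = mΔv:
ΔxΔp ≥ ℏ/2
Δx(mΔv) ≥ ℏ/2

The minimum uncertainty in velocity is:
Δv_min = ℏ/(2mΔx)
Δv_min = (1.055e-34 J·s) / (2 × 6.645e-27 kg × 3.070e-10 m)
Δv_min = 2.585e+01 m/s = 25.848 m/s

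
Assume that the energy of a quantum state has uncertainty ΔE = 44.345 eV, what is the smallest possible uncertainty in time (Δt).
7.421 as

Using the energy-time uncertainty principle:
ΔEΔt ≥ ℏ/2

The minimum uncertainty in time is:
Δt_min = ℏ/(2ΔE)
Δt_min = (1.055e-34 J·s) / (2 × 7.105e-18 J)
Δt_min = 7.421e-18 s = 7.421 as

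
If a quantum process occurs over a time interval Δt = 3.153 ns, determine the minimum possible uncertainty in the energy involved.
104.379 neV

Using the energy-time uncertainty principle:
ΔEΔt ≥ ℏ/2

The minimum uncertainty in energy is:
ΔE_min = ℏ/(2Δt)
ΔE_min = (1.055e-34 J·s) / (2 × 3.153e-09 s)
ΔE_min = 1.672e-26 J = 104.379 neV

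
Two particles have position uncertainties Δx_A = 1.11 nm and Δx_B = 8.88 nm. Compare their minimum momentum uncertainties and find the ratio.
Particle A has the larger minimum momentum uncertainty, by a factor of 8.00.

For each particle, the minimum momentum uncertainty is Δp_min = ℏ/(2Δx):

Particle A: Δp_A = ℏ/(2×1.110e-09 m) = 4.750e-26 kg·m/s
Particle B: Δp_B = ℏ/(2×8.880e-09 m) = 5.938e-27 kg·m/s

Ratio: Δp_A/Δp_B = 8.00

Since Δp_min ∝ 1/Δx, the particle with smaller position uncertainty (A) has larger momentum uncertainty.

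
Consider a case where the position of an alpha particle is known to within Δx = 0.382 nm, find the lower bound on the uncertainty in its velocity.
20.774 m/s

Using the Heisenberg uncertainty principle and Δp = mΔv:
ΔxΔp ≥ ℏ/2
Δx(mΔv) ≥ ℏ/2

The minimum uncertainty in velocity is:
Δv_min = ℏ/(2mΔx)
Δv_min = (1.055e-34 J·s) / (2 × 6.645e-27 kg × 3.820e-10 m)
Δv_min = 2.077e+01 m/s = 20.774 m/s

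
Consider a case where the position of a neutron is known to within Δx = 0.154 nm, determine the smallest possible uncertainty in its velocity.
204.423 m/s

Using the Heisenberg uncertainty principle and Δp = mΔv:
ΔxΔp ≥ ℏ/2
Δx(mΔv) ≥ ℏ/2

The minimum uncertainty in velocity is:
Δv_min = ℏ/(2mΔx)
Δv_min = (1.055e-34 J·s) / (2 × 1.675e-27 kg × 1.540e-10 m)
Δv_min = 2.044e+02 m/s = 204.423 m/s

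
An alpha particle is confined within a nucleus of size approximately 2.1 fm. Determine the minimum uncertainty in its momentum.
2.511 × 10^-20 kg·m/s

Using the Heisenberg uncertainty principle:
ΔxΔp ≥ ℏ/2

With Δx ≈ L = 2.100e-15 m (the confinement size):
Δp_min = ℏ/(2Δx)
Δp_min = (1.055e-34 J·s) / (2 × 2.100e-15 m)
Δp_min = 2.511e-20 kg·m/s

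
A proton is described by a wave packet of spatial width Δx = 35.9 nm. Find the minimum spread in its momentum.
1.469 × 10^-27 kg·m/s

For a wave packet, the spatial width Δx and momentum spread Δp are related by the uncertainty principle:
ΔxΔp ≥ ℏ/2

The minimum momentum spread is:
Δp_min = ℏ/(2Δx)
Δp_min = (1.055e-34 J·s) / (2 × 3.590e-08 m)
Δp_min = 1.469e-27 kg·m/s

A wave packet cannot have both a well-defined position and well-defined momentum.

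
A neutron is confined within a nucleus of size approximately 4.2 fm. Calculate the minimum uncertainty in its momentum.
1.255 × 10^-20 kg·m/s

Using the Heisenberg uncertainty principle:
ΔxΔp ≥ ℏ/2

With Δx ≈ L = 4.200e-15 m (the confinement size):
Δp_min = ℏ/(2Δx)
Δp_min = (1.055e-34 J·s) / (2 × 4.200e-15 m)
Δp_min = 1.255e-20 kg·m/s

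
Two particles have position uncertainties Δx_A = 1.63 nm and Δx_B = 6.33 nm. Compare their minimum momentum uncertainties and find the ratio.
Particle A has the larger minimum momentum uncertainty, by a factor of 3.88.

For each particle, the minimum momentum uncertainty is Δp_min = ℏ/(2Δx):

Particle A: Δp_A = ℏ/(2×1.630e-09 m) = 3.235e-26 kg·m/s
Particle B: Δp_B = ℏ/(2×6.330e-09 m) = 8.330e-27 kg·m/s

Ratio: Δp_A/Δp_B = 3.88

Since Δp_min ∝ 1/Δx, the particle with smaller position uncertainty (A) has larger momentum uncertainty.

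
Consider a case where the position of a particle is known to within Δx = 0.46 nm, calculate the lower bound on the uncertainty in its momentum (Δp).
1.146 × 10^-25 kg·m/s

Using the Heisenberg uncertainty principle:
ΔxΔp ≥ ℏ/2

The minimum uncertainty in momentum is:
Δp_min = ℏ/(2Δx)
Δp_min = (1.055e-34 J·s) / (2 × 4.600e-10 m)
Δp_min = 1.146e-25 kg·m/s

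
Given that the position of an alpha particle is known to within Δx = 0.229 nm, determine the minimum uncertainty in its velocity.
34.653 m/s

Using the Heisenberg uncertainty principle and Δp = mΔv:
ΔxΔp ≥ ℏ/2
Δx(mΔv) ≥ ℏ/2

The minimum uncertainty in velocity is:
Δv_min = ℏ/(2mΔx)
Δv_min = (1.055e-34 J·s) / (2 × 6.645e-27 kg × 2.290e-10 m)
Δv_min = 3.465e+01 m/s = 34.653 m/s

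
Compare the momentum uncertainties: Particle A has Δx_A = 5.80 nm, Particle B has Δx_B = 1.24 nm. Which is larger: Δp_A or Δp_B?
Particle B has the larger minimum momentum uncertainty, by a factor of 4.68.

For each particle, the minimum momentum uncertainty is Δp_min = ℏ/(2Δx):

Particle A: Δp_A = ℏ/(2×5.800e-09 m) = 9.091e-27 kg·m/s
Particle B: Δp_B = ℏ/(2×1.240e-09 m) = 4.252e-26 kg·m/s

Ratio: Δp_B/Δp_A = 4.68

Since Δp_min ∝ 1/Δx, the particle with smaller position uncertainty (B) has larger momentum uncertainty.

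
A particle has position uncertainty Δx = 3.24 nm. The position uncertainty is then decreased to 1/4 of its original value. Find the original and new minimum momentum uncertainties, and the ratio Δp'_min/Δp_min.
Original Δp_min = 1.627 × 10^-26 kg·m/s; new Δp'_min = 6.510 × 10^-26 kg·m/s; ratio Δp'_min/Δp_min = 4.

From the uncertainty principle ΔxΔp ≥ ℏ/2, the minimum momentum uncertainty is Δp_min = ℏ/(2Δx).

Original (Δx = 3.24 nm = 3.240e-09 m):
Δp_min = (1.055e-34 J·s)/(2 × 3.240e-09 m) = 1.627e-26 kg·m/s

When Δx → (1/4)Δx:
Δp'_min = ℏ/(2 × (1/4)Δx) = 4 × ℏ/(2Δx) = 4 × Δp_min
Δp'_min = 4 × 1.627e-26 kg·m/s = 6.510e-26 kg·m/s

Since Δp_min ∝ 1/Δx, when Δx is decreased to 1/4 of its original value, Δp_min increases to 4 times its original value.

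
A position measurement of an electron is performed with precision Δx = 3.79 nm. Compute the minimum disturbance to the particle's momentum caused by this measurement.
1.391 × 10^-26 kg·m/s

The uncertainty principle implies that measuring position disturbs momentum:
ΔxΔp ≥ ℏ/2

When we measure position with precision Δx, we necessarily introduce a momentum uncertainty:
Δp ≥ ℏ/(2Δx)
Δp_min = (1.055e-34 J·s) / (2 × 3.790e-09 m)
Δp_min = 1.391e-26 kg·m/s

The more precisely we measure position, the greater the momentum disturbance.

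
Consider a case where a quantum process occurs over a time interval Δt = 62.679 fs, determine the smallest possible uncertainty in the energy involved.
5.251 meV

Using the energy-time uncertainty principle:
ΔEΔt ≥ ℏ/2

The minimum uncertainty in energy is:
ΔE_min = ℏ/(2Δt)
ΔE_min = (1.055e-34 J·s) / (2 × 6.268e-14 s)
ΔE_min = 8.412e-22 J = 5.251 meV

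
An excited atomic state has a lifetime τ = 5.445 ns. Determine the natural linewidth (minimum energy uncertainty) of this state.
60.442 neV

Using the energy-time uncertainty principle:
ΔEΔt ≥ ℏ/2

The lifetime τ represents the time uncertainty Δt.
The natural linewidth (minimum energy uncertainty) is:

ΔE = ℏ/(2τ)
ΔE = (1.055e-34 J·s) / (2 × 5.445e-09 s)
ΔE = 9.684e-27 J = 60.442 neV

This natural linewidth limits the precision of spectroscopic measurements.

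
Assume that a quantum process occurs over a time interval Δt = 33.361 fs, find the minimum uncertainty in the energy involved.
9.865 meV

Using the energy-time uncertainty principle:
ΔEΔt ≥ ℏ/2

The minimum uncertainty in energy is:
ΔE_min = ℏ/(2Δt)
ΔE_min = (1.055e-34 J·s) / (2 × 3.336e-14 s)
ΔE_min = 1.581e-21 J = 9.865 meV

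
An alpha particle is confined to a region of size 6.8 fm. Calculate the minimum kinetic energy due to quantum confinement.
28.240 keV

Using the uncertainty principle:

1. Position uncertainty: Δx ≈ 6.800e-15 m
2. Minimum momentum uncertainty: Δp = ℏ/(2Δx) = 7.754e-21 kg·m/s
3. Minimum kinetic energy:
   KE = (Δp)²/(2m) = (7.754e-21)²/(2 × 6.645e-27 kg)
   KE = 4.525e-15 J = 28.240 keV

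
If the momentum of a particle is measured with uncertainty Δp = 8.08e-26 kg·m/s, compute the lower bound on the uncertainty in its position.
652.582 pm

Using the Heisenberg uncertainty principle:
ΔxΔp ≥ ℏ/2

The minimum uncertainty in position is:
Δx_min = ℏ/(2Δp)
Δx_min = (1.055e-34 J·s) / (2 × 8.080e-26 kg·m/s)
Δx_min = 6.526e-10 m = 652.582 pm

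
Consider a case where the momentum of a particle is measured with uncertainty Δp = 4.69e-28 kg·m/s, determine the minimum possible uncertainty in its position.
112.428 nm

Using the Heisenberg uncertainty principle:
ΔxΔp ≥ ℏ/2

The minimum uncertainty in position is:
Δx_min = ℏ/(2Δp)
Δx_min = (1.055e-34 J·s) / (2 × 4.690e-28 kg·m/s)
Δx_min = 1.124e-07 m = 112.428 nm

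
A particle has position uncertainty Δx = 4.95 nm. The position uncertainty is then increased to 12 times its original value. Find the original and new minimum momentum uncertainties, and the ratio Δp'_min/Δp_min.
Original Δp_min = 1.065 × 10^-26 kg·m/s; new Δp'_min = 8.877 × 10^-28 kg·m/s; ratio Δp'_min/Δp_min = 1/12.

From the uncertainty principle ΔxΔp ≥ ℏ/2, the minimum momentum uncertainty is Δp_min = ℏ/(2Δx).

Original (Δx = 4.95 nm = 4.950e-09 m):
Δp_min = (1.055e-34 J·s)/(2 × 4.950e-09 m) = 1.065e-26 kg·m/s

When Δx → 12Δx:
Δp'_min = ℏ/(2 × 12Δx) = (1/12) × ℏ/(2Δx) = (1/12) × Δp_min
Δp'_min = 1/12 × 1.065e-26 kg·m/s = 8.877e-28 kg·m/s

Since Δp_min ∝ 1/Δx, when Δx is increased to 12 times its original value, Δp_min decreases to 1/12 of its original value.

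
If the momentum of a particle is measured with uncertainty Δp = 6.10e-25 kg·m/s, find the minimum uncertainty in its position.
86.440 pm

Using the Heisenberg uncertainty principle:
ΔxΔp ≥ ℏ/2

The minimum uncertainty in position is:
Δx_min = ℏ/(2Δp)
Δx_min = (1.055e-34 J·s) / (2 × 6.100e-25 kg·m/s)
Δx_min = 8.644e-11 m = 86.440 pm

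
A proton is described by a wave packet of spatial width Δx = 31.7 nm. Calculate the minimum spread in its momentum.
1.663 × 10^-27 kg·m/s

For a wave packet, the spatial width Δx and momentum spread Δp are related by the uncertainty principle:
ΔxΔp ≥ ℏ/2

The minimum momentum spread is:
Δp_min = ℏ/(2Δx)
Δp_min = (1.055e-34 J·s) / (2 × 3.170e-08 m)
Δp_min = 1.663e-27 kg·m/s

A wave packet cannot have both a well-defined position and well-defined momentum.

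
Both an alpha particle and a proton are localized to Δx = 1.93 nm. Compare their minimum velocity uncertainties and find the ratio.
The proton has the larger minimum velocity uncertainty, by a ratio of 4.0.

For both particles, Δp_min = ℏ/(2Δx) = 2.732e-26 kg·m/s (same for both).

The velocity uncertainty is Δv = Δp/m:
- alpha particle: Δv = 2.732e-26 / 6.645e-27 = 4.112e+00 m/s = 4.112 m/s
- proton: Δv = 2.732e-26 / 1.673e-27 = 1.633e+01 m/s = 16.334 m/s

Ratio: 1.633e+01 / 4.112e+00 = 4.0

The lighter particle has larger velocity uncertainty because Δv ∝ 1/m.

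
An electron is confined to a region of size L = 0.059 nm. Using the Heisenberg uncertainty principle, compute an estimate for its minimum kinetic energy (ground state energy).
2.736 eV

Using the uncertainty principle to estimate ground state energy:

1. The position uncertainty is approximately the confinement size:
   Δx ≈ L = 5.900e-11 m

2. From ΔxΔp ≥ ℏ/2, the minimum momentum uncertainty is:
   Δp ≈ ℏ/(2L) = 8.937e-25 kg·m/s

3. The kinetic energy is approximately:
   KE ≈ (Δp)²/(2m) = (8.937e-25)²/(2 × 9.109e-31 kg)
   KE ≈ 4.384e-19 J = 2.736 eV

This is an order-of-magnitude estimate of the ground state energy.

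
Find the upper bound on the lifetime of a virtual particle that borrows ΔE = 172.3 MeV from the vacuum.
1.910 ys

Using the energy-time uncertainty principle:
ΔEΔt ≥ ℏ/2

For a virtual particle borrowing energy ΔE, the maximum lifetime is:
Δt_max = ℏ/(2ΔE)

Converting energy:
ΔE = 172.3 MeV = 2.761e-11 J

Δt_max = (1.055e-34 J·s) / (2 × 2.761e-11 J)
Δt_max = 1.910e-24 s = 1.910 ys

Virtual particles with higher borrowed energy exist for shorter times.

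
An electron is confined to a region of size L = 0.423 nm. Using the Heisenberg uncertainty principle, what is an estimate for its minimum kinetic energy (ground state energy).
53.233 meV

Using the uncertainty principle to estimate ground state energy:

1. The position uncertainty is approximately the confinement size:
   Δx ≈ L = 4.230e-10 m

2. From ΔxΔp ≥ ℏ/2, the minimum momentum uncertainty is:
   Δp ≈ ℏ/(2L) = 1.247e-25 kg·m/s

3. The kinetic energy is approximately:
   KE ≈ (Δp)²/(2m) = (1.247e-25)²/(2 × 9.109e-31 kg)
   KE ≈ 8.529e-21 J = 53.233 meV

This is an order-of-magnitude estimate of the ground state energy.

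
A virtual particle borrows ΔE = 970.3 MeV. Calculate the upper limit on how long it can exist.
3.392 × 10^-25 s

Using the energy-time uncertainty principle:
ΔEΔt ≥ ℏ/2

For a virtual particle borrowing energy ΔE, the maximum lifetime is:
Δt_max = ℏ/(2ΔE)

Converting energy:
ΔE = 970.3 MeV = 1.555e-10 J

Δt_max = (1.055e-34 J·s) / (2 × 1.555e-10 J)
Δt_max = 3.392e-25 s = 3.392 × 10^-25 s

Virtual particles with higher borrowed energy exist for shorter times.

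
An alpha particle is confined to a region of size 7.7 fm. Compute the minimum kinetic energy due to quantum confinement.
22.024 keV

Using the uncertainty principle:

1. Position uncertainty: Δx ≈ 7.700e-15 m
2. Minimum momentum uncertainty: Δp = ℏ/(2Δx) = 6.848e-21 kg·m/s
3. Minimum kinetic energy:
   KE = (Δp)²/(2m) = (6.848e-21)²/(2 × 6.645e-27 kg)
   KE = 3.529e-15 J = 22.024 keV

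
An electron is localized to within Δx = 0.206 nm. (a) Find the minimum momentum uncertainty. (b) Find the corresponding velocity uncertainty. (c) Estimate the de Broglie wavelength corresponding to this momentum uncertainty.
(a) Δp_min = 2.560 × 10^-25 kg·m/s
(b) Δv_min = 280.989 km/s
(c) λ_dB = 2.589 nm

Step-by-step:

(a) From the uncertainty principle:
Δp_min = ℏ/(2Δx) = (1.055e-34 J·s)/(2 × 2.060e-10 m) = 2.560e-25 kg·m/s

(b) The velocity uncertainty:
Δv = Δp/m = (2.560e-25 kg·m/s)/(9.109e-31 kg) = 2.810e+05 m/s = 280.989 km/s

(c) The de Broglie wavelength for this momentum:
λ = h/p = (6.626e-34 J·s)/(2.560e-25 kg·m/s) = 2.589e-09 m = 2.589 nm

Note: The de Broglie wavelength is comparable to the localization size, as expected from wave-particle duality.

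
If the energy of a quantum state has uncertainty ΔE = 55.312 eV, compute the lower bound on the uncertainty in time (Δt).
5.950 as

Using the energy-time uncertainty principle:
ΔEΔt ≥ ℏ/2

The minimum uncertainty in time is:
Δt_min = ℏ/(2ΔE)
Δt_min = (1.055e-34 J·s) / (2 × 8.862e-18 J)
Δt_min = 5.950e-18 s = 5.950 as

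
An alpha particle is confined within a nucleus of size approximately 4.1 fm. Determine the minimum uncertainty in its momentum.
1.286 × 10^-20 kg·m/s

Using the Heisenberg uncertainty principle:
ΔxΔp ≥ ℏ/2

With Δx ≈ L = 4.100e-15 m (the confinement size):
Δp_min = ℏ/(2Δx)
Δp_min = (1.055e-34 J·s) / (2 × 4.100e-15 m)
Δp_min = 1.286e-20 kg·m/s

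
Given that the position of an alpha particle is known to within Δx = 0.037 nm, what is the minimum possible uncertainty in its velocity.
214.473 m/s

Using the Heisenberg uncertainty principle and Δp = mΔv:
ΔxΔp ≥ ℏ/2
Δx(mΔv) ≥ ℏ/2

The minimum uncertainty in velocity is:
Δv_min = ℏ/(2mΔx)
Δv_min = (1.055e-34 J·s) / (2 × 6.645e-27 kg × 3.700e-11 m)
Δv_min = 2.145e+02 m/s = 214.473 m/s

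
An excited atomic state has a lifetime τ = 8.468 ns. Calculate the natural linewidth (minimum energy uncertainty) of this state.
38.865 neV

Using the energy-time uncertainty principle:
ΔEΔt ≥ ℏ/2

The lifetime τ represents the time uncertainty Δt.
The natural linewidth (minimum energy uncertainty) is:

ΔE = ℏ/(2τ)
ΔE = (1.055e-34 J·s) / (2 × 8.468e-09 s)
ΔE = 6.227e-27 J = 38.865 neV

This natural linewidth limits the precision of spectroscopic measurements.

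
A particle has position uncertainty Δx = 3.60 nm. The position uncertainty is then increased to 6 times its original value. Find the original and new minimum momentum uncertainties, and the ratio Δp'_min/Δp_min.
Original Δp_min = 1.465 × 10^-26 kg·m/s; new Δp'_min = 2.441 × 10^-27 kg·m/s; ratio Δp'_min/Δp_min = 1/6.

From the uncertainty principle ΔxΔp ≥ ℏ/2, the minimum momentum uncertainty is Δp_min = ℏ/(2Δx).

Original (Δx = 3.60 nm = 3.600e-09 m):
Δp_min = (1.055e-34 J·s)/(2 × 3.600e-09 m) = 1.465e-26 kg·m/s

When Δx → 6Δx:
Δp'_min = ℏ/(2 × 6Δx) = (1/6) × ℏ/(2Δx) = (1/6) × Δp_min
Δp'_min = 1/6 × 1.465e-26 kg·m/s = 2.441e-27 kg·m/s

Since Δp_min ∝ 1/Δx, when Δx is increased to 6 times its original value, Δp_min decreases to 1/6 of its original value.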